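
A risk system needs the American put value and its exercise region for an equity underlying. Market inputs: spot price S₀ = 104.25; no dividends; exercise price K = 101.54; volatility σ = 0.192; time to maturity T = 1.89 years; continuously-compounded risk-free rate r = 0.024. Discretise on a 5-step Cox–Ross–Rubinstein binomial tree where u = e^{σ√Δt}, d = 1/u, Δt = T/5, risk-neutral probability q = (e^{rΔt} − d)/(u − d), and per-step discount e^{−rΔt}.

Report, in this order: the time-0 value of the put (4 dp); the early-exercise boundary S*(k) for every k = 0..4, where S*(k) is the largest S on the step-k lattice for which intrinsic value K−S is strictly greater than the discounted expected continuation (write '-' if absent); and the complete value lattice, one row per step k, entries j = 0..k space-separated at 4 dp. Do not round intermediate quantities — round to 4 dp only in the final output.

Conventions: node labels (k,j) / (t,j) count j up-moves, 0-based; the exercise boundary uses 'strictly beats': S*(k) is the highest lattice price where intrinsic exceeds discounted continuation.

Δt=0.37800, u=1.12529, d=0.88866, q=0.50903, disc=e^(-rΔt)=0.99097
k=5 terminal: V=max(K-S,0) → 43.7643 28.3794 8.8976 0.0000 0.0000 0.0000
k=4: j=0 S=65.0146 intr=36.5254 cont=35.6084 V=36.5254[EX]; j=1 S=82.3272 intr=19.2128 cont=18.2957 V=19.2128[EX]; j=2 S=104.2500 intr=0.0000 cont=4.3290 V=4.3290[hold]; j=3 S=132.0105 intr=0.0000 cont=0.0000 V=0.0000[hold]; j=4 S=167.1633 intr=0.0000 cont=0.0000 V=0.0000[hold]  S*(4)=82.3272
k=3: j=0 S=73.1606 intr=28.3794 cont=27.4624 V=28.3794[EX]; j=1 S=92.6424 intr=8.8976 cont=11.5313 V=11.5313[hold]; j=2 S=117.3120 intr=0.0000 cont=2.1062 V=2.1062[hold]; j=3 S=148.5507 intr=0.0000 cont=0.0000 V=0.0000[hold]  S*(3)=73.1606
k=2: j=0 S=82.3272 intr=19.2128 cont=19.6243 V=19.6243[hold]; j=1 S=104.2500 intr=0.0000 cont=6.6728 V=6.6728[hold]; j=2 S=132.0105 intr=0.0000 cont=1.0247 V=1.0247[hold]  S*(2)=-
k=1: j=0 S=92.6424 intr=8.8976 cont=12.9138 V=12.9138[hold]; j=1 S=117.3120 intr=0.0000 cont=3.7634 V=3.7634[hold]  S*(1)=-
k=0: j=0 S=104.2500 intr=0.0000 cont=8.1814 V=8.1814[hold]  S*(0)=-

price = 8.1814
boundary = - - - 73.1606 82.3272
tree:
8.1814
12.9138 3.7634
19.6243 6.6728 1.0247
28.3794 11.5313 2.1062 0.0000
36.5254 19.2128 4.3290 0.0000 0.0000
43.7643 28.3794 8.8976 0.0000 0.0000 0.0000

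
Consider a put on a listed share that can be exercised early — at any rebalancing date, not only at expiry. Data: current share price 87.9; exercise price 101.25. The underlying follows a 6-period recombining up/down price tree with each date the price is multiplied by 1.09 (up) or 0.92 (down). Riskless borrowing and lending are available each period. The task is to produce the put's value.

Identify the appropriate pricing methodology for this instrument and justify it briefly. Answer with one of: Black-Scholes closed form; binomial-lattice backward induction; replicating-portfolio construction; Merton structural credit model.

framework: binomial-lattice backward induction

Key observation: the defining feature is the embedded early-exercise option across 6 discrete dates on the spot-87.9 tree; pricing the strike-101.25 put means working backward with an exercise test at every node.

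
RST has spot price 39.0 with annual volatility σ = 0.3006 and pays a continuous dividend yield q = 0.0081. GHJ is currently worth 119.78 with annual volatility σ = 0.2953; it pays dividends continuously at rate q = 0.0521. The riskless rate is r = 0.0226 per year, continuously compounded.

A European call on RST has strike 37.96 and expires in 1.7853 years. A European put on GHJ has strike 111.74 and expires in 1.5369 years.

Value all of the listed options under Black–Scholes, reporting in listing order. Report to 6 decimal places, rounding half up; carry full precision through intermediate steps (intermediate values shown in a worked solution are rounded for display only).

price(RST call K=37.96) = 7.002136
price(GHJ put K=111.74) = 14.581673

[RST call K=37.96]
σ√T = 0.3006·√1.7853 = 0.401647
d₁ = (ln(S/K) + (r−q+σ²/2)T) / (σ√T) = (ln(39.0/37.96) + (0.0226−0.0081+0.3006²/2)·1.7853) / 0.401647 = (0.027029 + 0.106547) / 0.401647 = 0.332570
d₂ = d₁ − σ√T = 0.332570 − 0.401647 = -0.069077
e^{−rT} = 0.960455
e^{−qT} = 0.985643
N(d₁) = 0.630270,  N(d₂) = 0.472464
price = S·e^{−qT}·N(d₁) − K·e^{−rT}·N(d₂) = 24.227650 − 17.225514 = 7.002136
[GHJ put K=111.74]
σ√T = 0.2953·√1.5369 = 0.366089
d₁ = (ln(S/K) + (r−q+σ²/2)T) / (σ√T) = (ln(119.78/111.74) + (0.0226−0.0521+0.2953²/2)·1.5369) / 0.366089 = (0.069482 + 0.021672) / 0.366089 = 0.248994
d₂ = d₁ − σ√T = 0.248994 − 0.366089 = -0.117095
e^{−rT} = 0.965862
e^{−qT} = 0.923049
N(−d₁) = 0.401683,  N(−d₂) = 0.546607
price = K·e^{−rT}·N(−d₂) − S·e^{−qT}·N(−d₁) = 58.992862 − 44.411189 = 14.581673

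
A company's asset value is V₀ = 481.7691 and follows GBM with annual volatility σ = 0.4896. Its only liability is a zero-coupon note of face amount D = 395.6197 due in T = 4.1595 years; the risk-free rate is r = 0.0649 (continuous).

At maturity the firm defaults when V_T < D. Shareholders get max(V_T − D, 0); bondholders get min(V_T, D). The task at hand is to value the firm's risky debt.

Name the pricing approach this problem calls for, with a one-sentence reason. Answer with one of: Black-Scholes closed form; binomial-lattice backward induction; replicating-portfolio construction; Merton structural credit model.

framework: Merton structural credit model

Key observation: the asked-for credit quantity lives on the firm's capital structure — asset value, asset volatility, debt face 395.6197 — which is the structural model's domain.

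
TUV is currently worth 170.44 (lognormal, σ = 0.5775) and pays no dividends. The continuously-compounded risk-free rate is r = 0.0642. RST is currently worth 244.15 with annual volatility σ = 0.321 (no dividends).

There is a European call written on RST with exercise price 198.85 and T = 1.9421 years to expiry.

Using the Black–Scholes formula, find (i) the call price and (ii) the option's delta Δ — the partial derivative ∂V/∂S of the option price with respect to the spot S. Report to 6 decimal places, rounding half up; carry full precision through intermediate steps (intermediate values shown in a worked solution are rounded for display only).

price = 80.844839
Δ = 0.831767

σ√T = 0.321·√1.9421 = 0.447343
d₁ = (ln(S/K) + (r+σ²/2)T) / (σ√T) = (ln(244.15/198.85) + (0.0642+0.321²/2)·1.9421) / 0.447343 = (0.205232 + 0.224741) / 0.447343 = 0.961170
d₂ = d₁ − σ√T = 0.961170 − 0.447343 = 0.513827
e^{−rT} = 0.882777
N(d₁) = 0.831767,  N(d₂) = 0.696313
Call price V = S·N(d₁) − K·e^{−rT}·N(d₂) = 203.075821 − 122.230982 = 80.844839
Δ = N(d₁) = 0.831767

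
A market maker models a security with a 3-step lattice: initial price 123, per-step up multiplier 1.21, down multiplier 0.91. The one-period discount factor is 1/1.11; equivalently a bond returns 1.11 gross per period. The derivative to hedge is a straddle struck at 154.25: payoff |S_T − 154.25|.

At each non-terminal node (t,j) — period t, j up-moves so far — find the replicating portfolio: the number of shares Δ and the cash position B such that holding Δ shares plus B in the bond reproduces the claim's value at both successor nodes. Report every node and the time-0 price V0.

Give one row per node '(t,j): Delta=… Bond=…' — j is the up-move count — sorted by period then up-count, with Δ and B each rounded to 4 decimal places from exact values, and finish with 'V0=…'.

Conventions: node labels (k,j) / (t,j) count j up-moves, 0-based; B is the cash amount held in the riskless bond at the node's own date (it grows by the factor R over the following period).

Risk-neutral probability p* = (R−d)/(u−d) = (1.11−0.91)/(1.21−0.91) = 0.6667.
Expiry values: V(3,0)=61.5608, V(3,1)=31.0039, V(3,2)=9.6267, V(3,3)=63.6520
Node (2,0) S=101.8563: V=(p*·31.0039+(1−p*)·61.5608)/1.11=37.1077; Δ=(31.0039−61.5608)/(123.2461−92.6892)=-1.0000; B=V−Δ·S=138.9640
Node (2,1) S=135.4353: V=(p*·9.6267+(1−p*)·31.0039)/1.11=15.0923; Δ=(9.6267−31.0039)/(163.8767−123.2461)=-0.5261; B=V−Δ·S=86.3495
Node (2,2) S=180.0843: V=(p*·63.6520+(1−p*)·9.6267)/1.11=41.1203; Δ=(63.6520−9.6267)/(217.9020−163.8767)=1.0000; B=V−Δ·S=-138.9640
Node (1,0) S=111.9300: V=(p*·15.0923+(1−p*)·37.1077)/1.11=20.2079; Δ=(15.0923−37.1077)/(135.4353−101.8563)=-0.6556; B=V−Δ·S=93.5925
Node (1,1) S=148.8300: V=(p*·41.1203+(1−p*)·15.0923)/1.11=29.2291; Δ=(41.1203−15.0923)/(180.0843−135.4353)=0.5829; B=V−Δ·S=-57.5311
Node (0,0) S=123.0000: V=(p*·29.2291+(1−p*)·20.2079)/1.11=23.6235; Δ=(29.2291−20.2079)/(148.8300−111.9300)=0.2445; B=V−Δ·S=-6.4473
Check: Δ(0,0)·S0 + B(0,0) = 23.6235 = V0.

(0,0): Delta=0.2445 Bond=-6.4473
(1,0): Delta=-0.6556 Bond=93.5925
(1,1): Delta=0.5829 Bond=-57.5311
(2,0): Delta=-1.0000 Bond=138.9640
(2,1): Delta=-0.5261 Bond=86.3495
(2,2): Delta=1.0000 Bond=-138.9640
V0=23.6235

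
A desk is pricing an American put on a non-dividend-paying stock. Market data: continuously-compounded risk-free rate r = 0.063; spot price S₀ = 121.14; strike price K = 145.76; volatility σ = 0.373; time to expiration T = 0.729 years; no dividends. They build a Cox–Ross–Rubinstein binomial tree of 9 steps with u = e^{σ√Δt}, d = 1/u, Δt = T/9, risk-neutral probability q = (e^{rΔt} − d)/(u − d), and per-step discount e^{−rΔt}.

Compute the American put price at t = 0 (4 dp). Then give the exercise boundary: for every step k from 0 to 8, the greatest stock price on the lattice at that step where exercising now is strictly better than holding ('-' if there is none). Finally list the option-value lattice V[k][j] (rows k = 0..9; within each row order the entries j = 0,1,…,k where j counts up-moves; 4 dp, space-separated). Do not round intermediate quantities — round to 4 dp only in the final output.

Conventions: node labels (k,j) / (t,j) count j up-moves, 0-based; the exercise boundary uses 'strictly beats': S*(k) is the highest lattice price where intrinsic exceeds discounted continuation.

Δt=0.08100, u=1.11200, d=0.89928, q=0.49754, disc=e^(-rΔt)=0.99491
k=9 terminal: V=max(K-S,0) → 99.1634 88.1415 74.5126 57.6599 36.8209 11.0527 0.0000 0.0000 0.0000 0.0000
k=8: j=0 S=51.8153 intr=93.9447 cont=93.2028 V=93.9447[EX]; j=1 S=64.0716 intr=81.6884 cont=80.9465 V=81.6884[EX]; j=2 S=79.2269 intr=66.5331 cont=65.7912 V=66.5331[EX]; j=3 S=97.9671 intr=47.7929 cont=47.0510 V=47.7929[EX]; j=4 S=121.1400 intr=24.6200 cont=23.8781 V=24.6200[EX]; j=5 S=149.7942 intr=0.0000 cont=5.5253 V=5.5253[hold]; j=6 S=185.2262 intr=0.0000 cont=0.0000 V=0.0000[hold]; j=7 S=229.0391 intr=0.0000 cont=0.0000 V=0.0000[hold]; j=8 S=283.2155 intr=0.0000 cont=0.0000 V=0.0000[hold]  S*(8)=121.1400
k=7: j=0 S=57.6185 intr=88.1415 cont=87.3996 V=88.1415[EX]; j=1 S=71.2474 intr=74.5126 cont=73.7707 V=74.5126[EX]; j=2 S=88.1001 intr=57.6599 cont=56.9180 V=57.6599[EX]; j=3 S=108.9391 intr=36.8209 cont=36.0790 V=36.8209[EX]; j=4 S=134.7073 intr=11.0527 cont=15.0427 V=15.0427[hold]; j=5 S=166.5707 intr=0.0000 cont=2.7621 V=2.7621[hold]; j=6 S=205.9710 intr=0.0000 cont=0.0000 V=0.0000[hold]; j=7 S=254.6909 intr=0.0000 cont=0.0000 V=0.0000[hold]  S*(7)=108.9391
k=6: j=0 S=64.0716 intr=81.6884 cont=80.9465 V=81.6884[EX]; j=1 S=79.2269 intr=66.5331 cont=65.7912 V=66.5331[EX]; j=2 S=97.9671 intr=47.7929 cont=47.0510 V=47.7929[EX]; j=3 S=121.1400 intr=24.6200 cont=25.8532 V=25.8532[hold]; j=4 S=149.7942 intr=0.0000 cont=8.8872 V=8.8872[hold]; j=5 S=185.2262 intr=0.0000 cont=1.3808 V=1.3808[hold]; j=6 S=229.0391 intr=0.0000 cont=0.0000 V=0.0000[hold]  S*(6)=97.9671
k=5: j=0 S=71.2474 intr=74.5126 cont=73.7707 V=74.5126[EX]; j=1 S=88.1001 intr=57.6599 cont=56.9180 V=57.6599[EX]; j=2 S=108.9391 intr=36.8209 cont=36.6894 V=36.8209[EX]; j=3 S=134.7073 intr=11.0527 cont=17.3234 V=17.3234[hold]; j=4 S=166.5707 intr=0.0000 cont=5.1263 V=5.1263[hold]; j=5 S=205.9710 intr=0.0000 cont=0.6903 V=0.6903[hold]  S*(5)=108.9391
k=4: j=0 S=79.2269 intr=66.5331 cont=65.7912 V=66.5331[EX]; j=1 S=97.9671 intr=47.7929 cont=47.0510 V=47.7929[EX]; j=2 S=121.1400 intr=24.6200 cont=26.9821 V=26.9821[hold]; j=3 S=149.7942 intr=0.0000 cont=11.1976 V=11.1976[hold]; j=4 S=185.2262 intr=0.0000 cont=2.9043 V=2.9043[hold]  S*(4)=97.9671
k=3: j=0 S=88.1001 intr=57.6599 cont=56.9180 V=57.6599[EX]; j=1 S=108.9391 intr=36.8209 cont=37.2482 V=37.2482[hold]; j=2 S=134.7073 intr=11.0527 cont=19.0314 V=19.0314[hold]; j=3 S=166.5707 intr=0.0000 cont=7.0354 V=7.0354[hold]  S*(3)=88.1001
k=2: j=0 S=97.9671 intr=47.7929 cont=47.2625 V=47.7929[EX]; j=1 S=121.1400 intr=24.6200 cont=28.0412 V=28.0412[hold]; j=2 S=149.7942 intr=0.0000 cont=12.9964 V=12.9964[hold]  S*(2)=97.9671
k=1: j=0 S=108.9391 intr=36.8209 cont=37.7725 V=37.7725[hold]; j=1 S=134.7073 intr=11.0527 cont=20.4512 V=20.4512[hold]  S*(1)=-
k=0: j=0 S=121.1400 intr=24.6200 cont=29.0061 V=29.0061[hold]  S*(0)=-

price = 29.0061
boundary = - - 97.9671 88.1001 97.9671 108.9391 97.9671 108.9391 121.1400
tree:
29.0061
37.7725 20.4512
47.7929 28.0412 12.9964
57.6599 37.2482 19.0314 7.0354
66.5331 47.7929 26.9821 11.1976 2.9043
74.5126 57.6599 36.8209 17.3234 5.1263 0.6903
81.6884 66.5331 47.7929 25.8532 8.8872 1.3808 0.0000
88.1415 74.5126 57.6599 36.8209 15.0427 2.7621 0.0000 0.0000
93.9447 81.6884 66.5331 47.7929 24.6200 5.5253 0.0000 0.0000 0.0000
99.1634 88.1415 74.5126 57.6599 36.8209 11.0527 0.0000 0.0000 0.0000 0.0000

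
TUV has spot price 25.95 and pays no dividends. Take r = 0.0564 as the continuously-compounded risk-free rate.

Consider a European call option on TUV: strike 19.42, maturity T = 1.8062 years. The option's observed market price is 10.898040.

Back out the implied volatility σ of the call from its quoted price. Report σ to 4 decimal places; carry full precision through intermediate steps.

At σ = 0.5082 the Black–Scholes value reproduces the quote:
σ√T = 0.5082·√1.8062 = 0.682995
d₁ = (ln(S/K) + (r+σ²/2)T) / (σ√T) = (ln(25.95/19.42) + (0.0564+0.5082²/2)·1.8062) / 0.682995 = (0.289868 + 0.335111) / 0.682995 = 0.915056
d₂ = d₁ − σ√T = 0.915056 − 0.682995 = 0.232061
e^{−rT} = 0.903147
N(d₁) = 0.819919,  N(d₂) = 0.591755
V = S·N(d₁) − K·e^{−rT}·N(d₂) = 21.276897 − 10.378858 = 10.898040 (the observed quote) — the price is monotone increasing in volatility, hence this σ is the only solution

sigma = 0.5082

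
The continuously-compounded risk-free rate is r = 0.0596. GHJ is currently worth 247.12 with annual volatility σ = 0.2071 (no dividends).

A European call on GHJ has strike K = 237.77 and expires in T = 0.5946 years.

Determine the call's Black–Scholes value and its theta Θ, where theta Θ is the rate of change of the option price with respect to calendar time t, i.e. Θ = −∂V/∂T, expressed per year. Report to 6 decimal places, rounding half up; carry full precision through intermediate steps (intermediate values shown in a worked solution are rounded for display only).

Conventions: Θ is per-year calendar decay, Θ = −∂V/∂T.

σ√T = 0.2071·√0.5946 = 0.159695
d₁ = (ln(S/K) + (r+σ²/2)T) / (σ√T) = (ln(247.12/237.77) + (0.0596+0.2071²/2)·0.5946) / 0.159695 = (0.038570 + 0.048189) / 0.159695 = 0.543282
d₂ = d₁ − σ√T = 0.543282 − 0.159695 = 0.383587
e^{−rT} = 0.965182
N(d₁) = 0.706532,  N(d₂) = 0.649358
Call price V = S·N(d₁) − K·e^{−rT}·N(d₂) = 174.598253 − 149.022010 = 25.576243
φ(d₁) = (1/√(2π))·e^{−d₁²/2} = 0.344206
Θ = −S·φ(d₁)·σ/(2√T) − r·K·e^{−rT}·N(d₂) = −11.422558 − 8.881712 = -20.304270

price = 25.576243
Θ = -20.304270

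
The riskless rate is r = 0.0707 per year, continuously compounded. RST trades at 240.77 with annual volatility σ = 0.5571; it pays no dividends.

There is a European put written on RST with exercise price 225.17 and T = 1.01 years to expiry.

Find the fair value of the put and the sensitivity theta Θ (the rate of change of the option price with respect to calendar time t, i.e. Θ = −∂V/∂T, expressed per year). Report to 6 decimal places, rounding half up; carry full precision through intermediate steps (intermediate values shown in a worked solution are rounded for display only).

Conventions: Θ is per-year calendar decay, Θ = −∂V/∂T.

σ√T = 0.5571·√1.01 = 0.559879
d₁ = (ln(S/K) + (r+σ²/2)T) / (σ√T) = (ln(240.77/225.17) + (0.0707+0.5571²/2)·1.01) / 0.559879 = (0.066986 + 0.228139) / 0.559879 = 0.527124
d₂ = d₁ − σ√T = 0.527124 − 0.559879 = -0.032755
e^{−rT} = 0.931083
N(−d₁) = 0.299054,  N(−d₂) = 0.513065
Put price V = K·e^{−rT}·N(−d₂) − S·N(−d₁) = 107.565031 − 72.003166 = 35.561866
φ(d₁) = (1/√(2π))·e^{−d₁²/2} = 0.347195
Θ = −S·φ(d₁)·σ/(2√T) + r·K·e^{−rT}·N(−d₂) = −23.169595 + 7.604848 = -15.564747

price = 35.561866
Θ = -15.564747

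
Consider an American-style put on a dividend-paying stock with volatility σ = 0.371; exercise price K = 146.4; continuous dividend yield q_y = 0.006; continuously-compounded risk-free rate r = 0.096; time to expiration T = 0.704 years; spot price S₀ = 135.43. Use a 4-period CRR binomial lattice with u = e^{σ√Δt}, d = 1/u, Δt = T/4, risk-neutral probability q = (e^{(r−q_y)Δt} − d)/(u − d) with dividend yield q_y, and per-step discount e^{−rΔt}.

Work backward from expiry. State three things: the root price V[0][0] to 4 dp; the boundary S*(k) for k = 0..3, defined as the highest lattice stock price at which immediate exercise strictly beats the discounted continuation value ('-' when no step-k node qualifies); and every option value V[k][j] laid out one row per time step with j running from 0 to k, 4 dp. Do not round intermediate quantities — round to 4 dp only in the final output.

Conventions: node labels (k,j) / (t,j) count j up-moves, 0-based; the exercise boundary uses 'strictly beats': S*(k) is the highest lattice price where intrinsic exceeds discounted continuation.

price = 19.8392
boundary = - - 99.2030 115.9097
tree:
19.8392
31.3340 9.5541
47.1970 17.2722 2.5230
61.4957 30.4903 5.2610 0.0000
73.7334 47.1970 10.9700 0.0000 0.0000

params: Δt=0.17600 u=1.16841 d=0.85586 q=0.51225 e^(-rΔt)=0.98325
t_4 payoffs: 73.7334 47.1970 10.9700 0.0000 0.0000
t_3: node(3,0) S=84.9043 payoff=61.4957 vs cont=59.1325 → 61.4957 [stop]  node(3,1) S=115.9097 payoff=30.4903 vs cont=28.1598 → 30.4903 [stop]  node(3,2) S=158.2377 payoff=0.0000 vs cont=5.2610 → 5.2610 [wait]  node(3,3) S=216.0229 payoff=0.0000 vs cont=0.0000 → 0.0000 [wait]  ⇒ S*(3)=115.9097
t_2: node(2,0) S=99.2030 payoff=47.1970 vs cont=44.8489 → 47.1970 [stop]  node(2,1) S=135.4300 payoff=10.9700 vs cont=17.2722 → 17.2722 [wait]  node(2,2) S=184.8864 payoff=0.0000 vs cont=2.5230 → 2.5230 [wait]  ⇒ S*(2)=99.2030
t_1: node(1,0) S=115.9097 payoff=30.4903 vs cont=31.3340 → 31.3340 [wait]  node(1,1) S=158.2377 payoff=0.0000 vs cont=9.5541 → 9.5541 [wait]  ⇒ S*(1)=-
t_0: node(0,0) S=135.4300 payoff=10.9700 vs cont=19.8392 → 19.8392 [wait]  ⇒ S*(0)=-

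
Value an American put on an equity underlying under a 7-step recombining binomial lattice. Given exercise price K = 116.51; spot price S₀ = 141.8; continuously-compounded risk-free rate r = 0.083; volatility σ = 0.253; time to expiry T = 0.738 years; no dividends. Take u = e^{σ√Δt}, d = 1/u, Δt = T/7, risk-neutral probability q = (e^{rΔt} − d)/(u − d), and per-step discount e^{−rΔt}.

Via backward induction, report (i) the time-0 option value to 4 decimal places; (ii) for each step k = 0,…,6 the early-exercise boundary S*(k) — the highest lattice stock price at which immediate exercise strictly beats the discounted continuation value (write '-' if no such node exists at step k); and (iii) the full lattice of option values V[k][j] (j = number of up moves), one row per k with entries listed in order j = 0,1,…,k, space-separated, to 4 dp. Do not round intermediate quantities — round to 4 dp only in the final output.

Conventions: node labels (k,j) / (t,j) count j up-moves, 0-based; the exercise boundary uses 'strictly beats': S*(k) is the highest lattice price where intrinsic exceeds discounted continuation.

params: Δt=0.10543 u=1.08562 d=0.92114 q=0.53291 e^(-rΔt)=0.99129
t_7 payoffs: 36.7216 22.4742 5.6828 0.0000 0.0000 0.0000 0.0000 0.0000
t_6: node(6,0) S=86.6196 payoff=29.8904 vs cont=28.8753 → 29.8904 [stop]  node(6,1) S=102.0868 payoff=14.4232 vs cont=13.4081 → 14.4232 [stop]  node(6,2) S=120.3159 payoff=0.0000 vs cont=2.6313 → 2.6313 [wait]  node(6,3) S=141.8000 payoff=0.0000 vs cont=0.0000 → 0.0000 [wait]  node(6,4) S=167.1204 payoff=0.0000 vs cont=0.0000 → 0.0000 [wait]  node(6,5) S=196.9622 payoff=0.0000 vs cont=0.0000 → 0.0000 [wait]  node(6,6) S=232.1326 payoff=0.0000 vs cont=0.0000 → 0.0000 [wait]  ⇒ S*(6)=102.0868
t_5: node(5,0) S=94.0358 payoff=22.4742 vs cont=21.4592 → 22.4742 [stop]  node(5,1) S=110.8272 payoff=5.6828 vs cont=8.0683 → 8.0683 [wait]  node(5,2) S=130.6170 payoff=0.0000 vs cont=1.2183 → 1.2183 [wait]  node(5,3) S=153.9405 payoff=0.0000 vs cont=0.0000 → 0.0000 [wait]  node(5,4) S=181.4288 payoff=0.0000 vs cont=0.0000 → 0.0000 [wait]  node(5,5) S=213.8255 payoff=0.0000 vs cont=0.0000 → 0.0000 [wait]  ⇒ S*(5)=94.0358
t_4: node(4,0) S=102.0868 payoff=14.4232 vs cont=14.6683 → 14.6683 [wait]  node(4,1) S=120.3159 payoff=0.0000 vs cont=4.3794 → 4.3794 [wait]  node(4,2) S=141.8000 payoff=0.0000 vs cont=0.5641 → 0.5641 [wait]  node(4,3) S=167.1204 payoff=0.0000 vs cont=0.0000 → 0.0000 [wait]  node(4,4) S=196.9622 payoff=0.0000 vs cont=0.0000 → 0.0000 [wait]  ⇒ S*(4)=-
t_3: node(3,0) S=110.8272 payoff=5.6828 vs cont=9.1052 → 9.1052 [wait]  node(3,1) S=130.6170 payoff=0.0000 vs cont=2.3258 → 2.3258 [wait]  node(3,2) S=153.9405 payoff=0.0000 vs cont=0.2612 → 0.2612 [wait]  node(3,3) S=181.4288 payoff=0.0000 vs cont=0.0000 → 0.0000 [wait]  ⇒ S*(3)=-
t_2: node(2,0) S=120.3159 payoff=0.0000 vs cont=5.4445 → 5.4445 [wait]  node(2,1) S=141.8000 payoff=0.0000 vs cont=1.2149 → 1.2149 [wait]  node(2,2) S=167.1204 payoff=0.0000 vs cont=0.1209 → 0.1209 [wait]  ⇒ S*(2)=-
t_1: node(1,0) S=130.6170 payoff=0.0000 vs cont=3.1627 → 3.1627 [wait]  node(1,1) S=153.9405 payoff=0.0000 vs cont=0.6264 → 0.6264 [wait]  ⇒ S*(1)=-
t_0: node(0,0) S=141.8000 payoff=0.0000 vs cont=1.7953 → 1.7953 [wait]  ⇒ S*(0)=-

price = 1.7953
boundary = - - - - - 94.0358 102.0868
tree:
1.7953
3.1627 0.6264
5.4445 1.2149 0.1209
9.1052 2.3258 0.2612 0.0000
14.6683 4.3794 0.5641 0.0000 0.0000
22.4742 8.0683 1.2183 0.0000 0.0000 0.0000
29.8904 14.4232 2.6313 0.0000 0.0000 0.0000 0.0000
36.7216 22.4742 5.6828 0.0000 0.0000 0.0000 0.0000 0.0000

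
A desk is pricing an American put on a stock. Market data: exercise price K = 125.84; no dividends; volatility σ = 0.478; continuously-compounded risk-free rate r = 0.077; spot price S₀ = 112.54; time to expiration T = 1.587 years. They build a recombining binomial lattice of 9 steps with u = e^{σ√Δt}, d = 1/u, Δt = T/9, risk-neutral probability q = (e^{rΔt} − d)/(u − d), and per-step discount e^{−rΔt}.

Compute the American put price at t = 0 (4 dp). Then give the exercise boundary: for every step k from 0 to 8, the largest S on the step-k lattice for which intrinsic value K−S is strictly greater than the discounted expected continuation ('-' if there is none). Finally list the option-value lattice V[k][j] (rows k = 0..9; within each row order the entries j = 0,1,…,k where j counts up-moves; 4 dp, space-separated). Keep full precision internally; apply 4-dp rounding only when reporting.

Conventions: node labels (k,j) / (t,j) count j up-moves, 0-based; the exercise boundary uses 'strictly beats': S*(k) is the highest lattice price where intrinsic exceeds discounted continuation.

Δt=0.17633  u=1.22229  d=0.81814  q=0.48381  discount=0.98651
step 9 (expiry): payoffs max(K−S,0) = 107.3578 98.2279 84.5880 64.2104 33.7665 0.0000 0.0000 0.0000 0.0000 0.0000
step 8: (k=8,j=0): S=22.5906, K−S=103.2494, hold=101.5524 ⇒ V=103.2494 exercise | (k=8,j=1): S=33.7499, K−S=92.0901, hold=90.3931 ⇒ V=92.0901 exercise | (k=8,j=2): S=50.4216, K−S=75.4184, hold=73.7213 ⇒ V=75.4184 exercise | (k=8,j=3): S=75.3290, K−S=50.5110, hold=48.8140 ⇒ V=50.5110 exercise | (k=8,j=4): S=112.5400, K−S=13.3000, hold=17.1948 ⇒ V=17.1948 continue | (k=8,j=5): S=168.1326, K−S=0.0000, hold=0.0000 ⇒ V=0.0000 continue | (k=8,j=6): S=251.1868, K−S=0.0000, hold=0.0000 ⇒ V=0.0000 continue | (k=8,j=7): S=375.2682, K−S=0.0000, hold=0.0000 ⇒ V=0.0000 continue | (k=8,j=8): S=560.6435, K−S=0.0000, hold=0.0000 ⇒ V=0.0000 continue  boundary S*=75.3290
step 7: (k=7,j=0): S=27.6121, K−S=98.2279, hold=96.5308 ⇒ V=98.2279 exercise | (k=7,j=1): S=41.2520, K−S=84.5880, hold=82.8910 ⇒ V=84.5880 exercise | (k=7,j=2): S=61.6296, K−S=64.2104, hold=62.5133 ⇒ V=64.2104 exercise | (k=7,j=3): S=92.0735, K−S=33.7665, hold=33.9284 ⇒ V=33.9284 continue | (k=7,j=4): S=137.5560, K−S=0.0000, hold=8.7561 ⇒ V=8.7561 continue | (k=7,j=5): S=205.5059, K−S=0.0000, hold=0.0000 ⇒ V=0.0000 continue | (k=7,j=6): S=307.0219, K−S=0.0000, hold=0.0000 ⇒ V=0.0000 continue | (k=7,j=7): S=458.6847, K−S=0.0000, hold=0.0000 ⇒ V=0.0000 continue  boundary S*=61.6296
step 6: (k=6,j=0): S=33.7499, K−S=92.0901, hold=90.3931 ⇒ V=92.0901 exercise | (k=6,j=1): S=50.4216, K−S=75.4184, hold=73.7213 ⇒ V=75.4184 exercise | (k=6,j=2): S=75.3290, K−S=50.5110, hold=48.8912 ⇒ V=50.5110 exercise | (k=6,j=3): S=112.5400, K−S=13.3000, hold=21.4564 ⇒ V=21.4564 continue | (k=6,j=4): S=168.1326, K−S=0.0000, hold=4.4588 ⇒ V=4.4588 continue | (k=6,j=5): S=251.1868, K−S=0.0000, hold=0.0000 ⇒ V=0.0000 continue | (k=6,j=6): S=375.2682, K−S=0.0000, hold=0.0000 ⇒ V=0.0000 continue  boundary S*=75.3290
step 5: (k=5,j=0): S=41.2520, K−S=84.5880, hold=82.8910 ⇒ V=84.5880 exercise | (k=5,j=1): S=61.6296, K−S=64.2104, hold=62.5133 ⇒ V=64.2104 exercise | (k=5,j=2): S=92.0735, K−S=33.7665, hold=35.9624 ⇒ V=35.9624 continue | (k=5,j=3): S=137.5560, K−S=0.0000, hold=13.0543 ⇒ V=13.0543 continue | (k=5,j=4): S=205.5059, K−S=0.0000, hold=2.2705 ⇒ V=2.2705 continue | (k=5,j=5): S=307.0219, K−S=0.0000, hold=0.0000 ⇒ V=0.0000 continue  boundary S*=61.6296
step 4: (k=4,j=0): S=50.4216, K−S=75.4184, hold=73.7213 ⇒ V=75.4184 exercise | (k=4,j=1): S=75.3290, K−S=50.5110, hold=49.8620 ⇒ V=50.5110 exercise | (k=4,j=2): S=112.5400, K−S=13.3000, hold=24.5437 ⇒ V=24.5437 continue | (k=4,j=3): S=168.1326, K−S=0.0000, hold=7.7313 ⇒ V=7.7313 continue | (k=4,j=4): S=251.1868, K−S=0.0000, hold=1.1562 ⇒ V=1.1562 continue  boundary S*=75.3290
step 3: (k=3,j=0): S=61.6296, K−S=64.2104, hold=62.5133 ⇒ V=64.2104 exercise | (k=3,j=1): S=92.0735, K−S=33.7665, hold=37.4360 ⇒ V=37.4360 continue | (k=3,j=2): S=137.5560, K−S=0.0000, hold=16.1883 ⇒ V=16.1883 continue | (k=3,j=3): S=205.5059, K−S=0.0000, hold=4.4888 ⇒ V=4.4888 continue  boundary S*=61.6296
step 2: (k=2,j=0): S=75.3290, K−S=50.5110, hold=50.5653 ⇒ V=50.5653 continue | (k=2,j=1): S=112.5400, K−S=13.3000, hold=26.7899 ⇒ V=26.7899 continue | (k=2,j=2): S=168.1326, K−S=0.0000, hold=10.3860 ⇒ V=10.3860 continue  boundary S*=-
step 1: (k=1,j=0): S=92.0735, K−S=33.7665, hold=38.5357 ⇒ V=38.5357 continue | (k=1,j=1): S=137.5560, K−S=0.0000, hold=18.5992 ⇒ V=18.5992 continue  boundary S*=-
step 0: (k=0,j=0): S=112.5400, K−S=13.3000, hold=28.5006 ⇒ V=28.5006 continue  boundary S*=-

price = 28.5006
boundary = - - - 61.6296 75.3290 61.6296 75.3290 61.6296 75.3290
tree:
28.5006
38.5357 18.5992
50.5653 26.7899 10.3860
64.2104 37.4360 16.1883 4.4888
75.4184 50.5110 24.5437 7.7313 1.1562
84.5880 64.2104 35.9624 13.0543 2.2705 0.0000
92.0901 75.4184 50.5110 21.4564 4.4588 0.0000 0.0000
98.2279 84.5880 64.2104 33.9284 8.7561 0.0000 0.0000 0.0000
103.2494 92.0901 75.4184 50.5110 17.1948 0.0000 0.0000 0.0000 0.0000
107.3578 98.2279 84.5880 64.2104 33.7665 0.0000 0.0000 0.0000 0.0000 0.0000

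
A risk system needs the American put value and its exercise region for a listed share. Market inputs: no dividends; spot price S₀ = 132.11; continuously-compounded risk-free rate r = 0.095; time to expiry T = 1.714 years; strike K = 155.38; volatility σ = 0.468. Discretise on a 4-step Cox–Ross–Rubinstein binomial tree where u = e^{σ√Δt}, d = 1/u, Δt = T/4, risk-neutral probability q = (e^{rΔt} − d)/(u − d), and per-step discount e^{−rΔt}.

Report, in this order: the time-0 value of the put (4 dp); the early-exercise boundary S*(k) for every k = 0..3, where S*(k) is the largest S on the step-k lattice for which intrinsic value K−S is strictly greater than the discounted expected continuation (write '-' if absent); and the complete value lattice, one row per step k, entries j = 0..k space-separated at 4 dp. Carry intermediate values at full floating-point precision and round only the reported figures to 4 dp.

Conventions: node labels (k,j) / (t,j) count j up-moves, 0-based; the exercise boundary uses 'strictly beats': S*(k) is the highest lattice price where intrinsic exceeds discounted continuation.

params: Δt=0.42850 u=1.35846 d=0.73613 q=0.49077 e^(-rΔt)=0.96011
t_4 payoffs: 116.5876 83.7918 23.2700 0.0000 0.0000
t_3: node(3,0) S=52.6980 payoff=102.6820 vs cont=96.4839 → 102.6820 [stop]  node(3,1) S=97.2498 payoff=58.1302 vs cont=51.9321 → 58.1302 [stop]  node(3,2) S=179.4663 payoff=0.0000 vs cont=11.3772 → 11.3772 [wait]  node(3,3) S=331.1899 payoff=0.0000 vs cont=0.0000 → 0.0000 [wait]  ⇒ S*(3)=97.2498
t_2: node(2,0) S=71.5882 payoff=83.7918 vs cont=77.5937 → 83.7918 [stop]  node(2,1) S=132.1100 payoff=23.2700 vs cont=33.7819 → 33.7819 [wait]  node(2,2) S=243.7979 payoff=0.0000 vs cont=5.5625 → 5.5625 [wait]  ⇒ S*(2)=71.5882
t_1: node(1,0) S=97.2498 payoff=58.1302 vs cont=56.8852 → 58.1302 [stop]  node(1,1) S=179.4663 payoff=0.0000 vs cont=19.1377 → 19.1377 [wait]  ⇒ S*(1)=97.2498
t_0: node(0,0) S=132.1100 payoff=23.2700 vs cont=37.4385 → 37.4385 [wait]  ⇒ S*(0)=-

price = 37.4385
boundary = - 97.2498 71.5882 97.2498
tree:
37.4385
58.1302 19.1377
83.7918 33.7819 5.5625
102.6820 58.1302 11.3772 0.0000
116.5876 83.7918 23.2700 0.0000 0.0000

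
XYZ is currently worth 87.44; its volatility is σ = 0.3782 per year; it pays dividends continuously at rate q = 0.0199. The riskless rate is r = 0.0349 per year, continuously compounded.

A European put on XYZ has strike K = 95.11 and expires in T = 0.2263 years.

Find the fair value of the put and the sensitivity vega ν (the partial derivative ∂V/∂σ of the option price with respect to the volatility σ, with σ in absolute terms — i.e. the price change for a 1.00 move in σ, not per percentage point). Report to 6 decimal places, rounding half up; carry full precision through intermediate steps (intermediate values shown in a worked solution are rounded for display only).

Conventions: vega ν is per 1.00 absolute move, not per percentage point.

price = 10.799813
ν = 15.491575

σ√T = 0.3782·√0.2263 = 0.179914
d₁ = (ln(S/K) + (r−q+σ²/2)T) / (σ√T) = (ln(87.44/95.11) + (0.0349−0.0199+0.3782²/2)·0.2263) / 0.179914 = (-0.084081 + 0.019579) / 0.179914 = -0.358519
d₂ = d₁ − σ√T = -0.358519 − 0.179914 = -0.538432
e^{−rT} = 0.992133
e^{−qT} = 0.995507
N(−d₁) = 0.640022,  N(−d₂) = 0.704861
Put price V = K·e^{−rT}·N(−d₂) − S·e^{−qT}·N(−d₁) = 66.511910 − 55.712097 = 10.799813
φ(d₁) = (1/√(2π))·e^{−d₁²/2} = 0.374110
ν = S·e^{−qT}·φ(d₁)·√T = 15.491575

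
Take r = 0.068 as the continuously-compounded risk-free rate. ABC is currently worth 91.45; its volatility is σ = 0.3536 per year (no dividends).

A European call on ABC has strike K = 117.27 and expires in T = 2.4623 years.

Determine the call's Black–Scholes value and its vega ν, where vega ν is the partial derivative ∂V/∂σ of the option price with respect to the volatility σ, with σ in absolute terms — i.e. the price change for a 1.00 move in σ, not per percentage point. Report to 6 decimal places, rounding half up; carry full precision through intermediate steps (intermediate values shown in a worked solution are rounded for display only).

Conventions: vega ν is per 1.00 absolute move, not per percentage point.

σ√T = 0.3536·√2.4623 = 0.554859
d₁ = (ln(S/K) + (r+σ²/2)T) / (σ√T) = (ln(91.45/117.27) + (0.068+0.3536²/2)·2.4623) / 0.554859 = (-0.248687 + 0.321371) / 0.554859 = 0.130996
d₂ = d₁ − σ√T = 0.130996 − 0.554859 = -0.423863
e^{−rT} = 0.845830
N(d₁) = 0.552111,  N(d₂) = 0.335833
Call price V = S·N(d₁) − K·e^{−rT}·N(d₂) = 50.490517 − 33.311423 = 17.179094
φ(d₁) = (1/√(2π))·e^{−d₁²/2} = 0.395534
ν = S·φ(d₁)·√T = 56.759432

price = 17.179094
ν = 56.759432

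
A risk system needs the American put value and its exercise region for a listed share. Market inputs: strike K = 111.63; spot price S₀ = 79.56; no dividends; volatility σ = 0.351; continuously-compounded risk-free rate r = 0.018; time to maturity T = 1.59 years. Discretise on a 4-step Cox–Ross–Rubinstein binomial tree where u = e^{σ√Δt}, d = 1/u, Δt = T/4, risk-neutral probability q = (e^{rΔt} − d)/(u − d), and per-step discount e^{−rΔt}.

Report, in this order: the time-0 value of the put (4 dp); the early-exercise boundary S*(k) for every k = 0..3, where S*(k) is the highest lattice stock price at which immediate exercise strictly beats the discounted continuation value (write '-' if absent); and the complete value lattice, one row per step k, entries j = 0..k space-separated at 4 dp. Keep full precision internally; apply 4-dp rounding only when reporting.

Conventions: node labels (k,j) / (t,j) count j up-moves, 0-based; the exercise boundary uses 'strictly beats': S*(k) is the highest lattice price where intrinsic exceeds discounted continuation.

params: Δt=0.39750 u=1.24769 d=0.80148 q=0.46099 e^(-rΔt)=0.99287
t_4 payoffs: 78.8006 60.5232 32.0700 0.0000 0.0000
t_3: node(3,0) S=40.9610 payoff=70.6690 vs cont=69.8731 → 70.6690 [stop]  node(3,1) S=63.7656 payoff=47.8644 vs cont=47.0685 → 47.8644 [stop]  node(3,2) S=99.2665 payoff=12.3635 vs cont=17.1627 → 17.1627 [wait]  node(3,3) S=154.5322 payoff=0.0000 vs cont=0.0000 → 0.0000 [wait]  ⇒ S*(3)=63.7656
t_2: node(2,0) S=51.1068 payoff=60.5232 vs cont=59.7274 → 60.5232 [stop]  node(2,1) S=79.5600 payoff=32.0700 vs cont=33.4708 → 33.4708 [wait]  node(2,2) S=123.8543 payoff=0.0000 vs cont=9.1849 → 9.1849 [wait]  ⇒ S*(2)=51.1068
t_1: node(1,0) S=63.7656 payoff=47.8644 vs cont=47.7097 → 47.8644 [stop]  node(1,1) S=99.2665 payoff=12.3635 vs cont=22.1163 → 22.1163 [wait]  ⇒ S*(1)=63.7656
t_0: node(0,0) S=79.5600 payoff=32.0700 vs cont=35.7381 → 35.7381 [wait]  ⇒ S*(0)=-

price = 35.7381
boundary = - 63.7656 51.1068 63.7656
tree:
35.7381
47.8644 22.1163
60.5232 33.4708 9.1849
70.6690 47.8644 17.1627 0.0000
78.8006 60.5232 32.0700 0.0000 0.0000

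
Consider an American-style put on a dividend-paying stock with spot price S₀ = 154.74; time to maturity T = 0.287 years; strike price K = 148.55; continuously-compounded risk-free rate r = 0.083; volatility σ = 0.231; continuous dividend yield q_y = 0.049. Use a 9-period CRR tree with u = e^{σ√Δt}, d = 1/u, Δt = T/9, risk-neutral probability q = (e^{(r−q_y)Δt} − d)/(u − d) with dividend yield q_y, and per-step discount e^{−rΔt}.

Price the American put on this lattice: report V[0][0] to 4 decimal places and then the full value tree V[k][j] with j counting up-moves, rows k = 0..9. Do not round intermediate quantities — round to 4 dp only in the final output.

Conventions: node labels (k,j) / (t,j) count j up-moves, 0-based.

params: Δt=0.03189 u=1.04211 d=0.95959 q=0.50283 e^(-rΔt)=0.99736
t_9 payoffs: 41.8000 32.6195 22.6494 11.8219 0.0633 0.0000 0.0000 0.0000 0.0000 0.0000
k=8: node(8,0) S=111.2456 payoff=37.3044 vs cont=37.0854 → 37.3044 [stop]  node(8,1) S=120.8128 payoff=27.7372 vs cont=27.5332 → 27.7372 [stop]  node(8,2) S=131.2027 payoff=17.3473 vs cont=17.1595 → 17.3473 [stop]  node(8,3) S=142.4862 payoff=6.0638 vs cont=5.8937 → 6.0638 [stop]  node(8,4) S=154.7400 payoff=0.0000 vs cont=0.0314 → 0.0314 [wait]  node(8,5) S=168.0477 payoff=0.0000 vs cont=0.0000 → 0.0000 [wait]  node(8,6) S=182.4998 payoff=0.0000 vs cont=0.0000 → 0.0000 [wait]  node(8,7) S=198.1949 payoff=0.0000 vs cont=0.0000 → 0.0000 [wait]  node(8,8) S=215.2397 payoff=0.0000 vs cont=0.0000 → 0.0000 [wait]
k=7: node(7,0) S=115.9305 payoff=32.6195 vs cont=32.4078 → 32.6195 [stop]  node(7,1) S=125.9006 payoff=22.6494 vs cont=22.4533 → 22.6494 [stop]  node(7,2) S=136.7281 payoff=11.8219 vs cont=11.6427 → 11.8219 [stop]  node(7,3) S=148.4867 payoff=0.0633 vs cont=3.0225 → 3.0225 [wait]  node(7,4) S=161.2566 payoff=0.0000 vs cont=0.0156 → 0.0156 [wait]  node(7,5) S=175.1247 payoff=0.0000 vs cont=0.0000 → 0.0000 [wait]  node(7,6) S=190.1855 payoff=0.0000 vs cont=0.0000 → 0.0000 [wait]  node(7,7) S=206.5415 payoff=0.0000 vs cont=0.0000 → 0.0000 [wait]
k=6: node(6,0) S=120.8128 payoff=27.7372 vs cont=27.5332 → 27.7372 [stop]  node(6,1) S=131.2027 payoff=17.3473 vs cont=17.1595 → 17.3473 [stop]  node(6,2) S=142.4862 payoff=6.0638 vs cont=7.3777 → 7.3777 [wait]  node(6,3) S=154.7400 payoff=0.0000 vs cont=1.5065 → 1.5065 [wait]  node(6,4) S=168.0477 payoff=0.0000 vs cont=0.0077 → 0.0077 [wait]  node(6,5) S=182.4998 payoff=0.0000 vs cont=0.0000 → 0.0000 [wait]  node(6,6) S=198.1949 payoff=0.0000 vs cont=0.0000 → 0.0000 [wait]
k=5: node(5,0) S=125.9006 payoff=22.6494 vs cont=22.4533 → 22.6494 [stop]  node(5,1) S=136.7281 payoff=11.8219 vs cont=12.3017 → 12.3017 [wait]  node(5,2) S=148.4867 payoff=0.0633 vs cont=4.4138 → 4.4138 [wait]  node(5,3) S=161.2566 payoff=0.0000 vs cont=0.7509 → 0.7509 [wait]  node(5,4) S=175.1247 payoff=0.0000 vs cont=0.0038 → 0.0038 [wait]  node(5,5) S=190.1855 payoff=0.0000 vs cont=0.0000 → 0.0000 [wait]
k=4: node(4,0) S=131.2027 payoff=17.3473 vs cont=17.4001 → 17.4001 [wait]  node(4,1) S=142.4862 payoff=6.0638 vs cont=8.3133 → 8.3133 [wait]  node(4,2) S=154.7400 payoff=0.0000 vs cont=2.5652 → 2.5652 [wait]  node(4,3) S=168.0477 payoff=0.0000 vs cont=0.3742 → 0.3742 [wait]  node(4,4) S=182.4998 payoff=0.0000 vs cont=0.0019 → 0.0019 [wait]
k=3: node(3,0) S=136.7281 payoff=11.8219 vs cont=12.7970 → 12.7970 [wait]  node(3,1) S=148.4867 payoff=0.0633 vs cont=5.4086 → 5.4086 [wait]  node(3,2) S=161.2566 payoff=0.0000 vs cont=1.4596 → 1.4596 [wait]  node(3,3) S=175.1247 payoff=0.0000 vs cont=0.1865 → 0.1865 [wait]
k=2: node(2,0) S=142.4862 payoff=6.0638 vs cont=9.0579 → 9.0579 [wait]  node(2,1) S=154.7400 payoff=0.0000 vs cont=3.4139 → 3.4139 [wait]  node(2,2) S=168.0477 payoff=0.0000 vs cont=0.8173 → 0.8173 [wait]
k=1: node(1,0) S=148.4867 payoff=0.0633 vs cont=6.2034 → 6.2034 [wait]  node(1,1) S=161.2566 payoff=0.0000 vs cont=2.1027 → 2.1027 [wait]
k=0: node(0,0) S=154.7400 payoff=0.0000 vs cont=4.1305 → 4.1305 [wait]

price = 4.1305
tree:
4.1305
6.2034 2.1027
9.0579 3.4139 0.8173
12.7970 5.4086 1.4596 0.1865
17.4001 8.3133 2.5652 0.3742 0.0019
22.6494 12.3017 4.4138 0.7509 0.0038 0.0000
27.7372 17.3473 7.3777 1.5065 0.0077 0.0000 0.0000
32.6195 22.6494 11.8219 3.0225 0.0156 0.0000 0.0000 0.0000
37.3044 27.7372 17.3473 6.0638 0.0314 0.0000 0.0000 0.0000 0.0000
41.8000 32.6195 22.6494 11.8219 0.0633 0.0000 0.0000 0.0000 0.0000 0.0000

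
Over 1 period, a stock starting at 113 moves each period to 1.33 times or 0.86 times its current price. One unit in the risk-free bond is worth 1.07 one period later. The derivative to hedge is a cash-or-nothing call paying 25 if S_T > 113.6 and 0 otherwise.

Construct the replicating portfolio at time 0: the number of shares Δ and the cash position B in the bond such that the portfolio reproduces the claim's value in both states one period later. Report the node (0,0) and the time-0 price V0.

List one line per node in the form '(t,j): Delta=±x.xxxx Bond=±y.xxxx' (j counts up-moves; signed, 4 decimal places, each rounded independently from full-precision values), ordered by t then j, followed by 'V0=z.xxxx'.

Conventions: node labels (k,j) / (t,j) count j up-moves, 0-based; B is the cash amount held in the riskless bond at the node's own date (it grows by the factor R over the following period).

(0,0): Delta=0.4707 Bond=-42.7520
V0=10.4395

Under the risk-neutral measure, an up-move has probability p* = (R−d)/(u−d) = 0.4468 and values discount at R = 1.07.
Payoffs at expiry: V(1,0)=0.0000, V(1,1)=25.0000
  t=0,j=0: stock 113.0000 → up 150.2900 (V=25.0000), down 97.1800 (V=0.0000). Price 10.4395; hedge Δ=0.4707, bond B=-42.7520.
Check: Δ(0,0)·S0 + B(0,0) = 10.4395 = V0.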